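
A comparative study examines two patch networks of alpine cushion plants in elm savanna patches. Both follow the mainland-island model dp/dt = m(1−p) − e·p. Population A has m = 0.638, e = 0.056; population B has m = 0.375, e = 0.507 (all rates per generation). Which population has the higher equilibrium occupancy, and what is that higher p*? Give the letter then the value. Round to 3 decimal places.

A, 0.919

A: p*_A = m/(m+e) = 0.638/0.6940 = 0.9193.
B: p*_B = 0.375/0.8820 = 0.4252.
A is higher at 0.9193.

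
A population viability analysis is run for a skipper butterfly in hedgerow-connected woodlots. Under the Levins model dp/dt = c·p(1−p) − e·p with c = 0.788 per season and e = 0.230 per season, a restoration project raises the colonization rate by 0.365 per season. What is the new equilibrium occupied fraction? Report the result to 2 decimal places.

Before: p* = 1 − 0.230/0.788 = 0.7081.
After the change, c = 1.153, e = 0.23, so p* = 1 − 0.23/1.153 = 0.8005.

0.80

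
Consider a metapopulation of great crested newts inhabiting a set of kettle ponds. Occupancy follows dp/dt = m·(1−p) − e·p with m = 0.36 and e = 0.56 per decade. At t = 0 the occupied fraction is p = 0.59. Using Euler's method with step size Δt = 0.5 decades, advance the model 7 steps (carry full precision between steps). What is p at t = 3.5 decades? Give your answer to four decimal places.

Update rule: p ← p + [m·(1−p) − e·p]·Δt with Δt = 0.5.
t = 0.5: p = 0.59000 + (-0.09140) = 0.49860
t = 1: p = 0.49860 + (-0.04936) = 0.44924
t = 1.5: p = 0.44924 + (-0.02665) = 0.42259
t = 2: p = 0.42259 + (-0.01439) = 0.40820
t = 2.5: p = 0.40820 + (-0.00777) = 0.40043
t = 3: p = 0.40043 + (-0.00420) = 0.39623
t = 3.5: p = 0.39623 + (-0.00227) = 0.39396

0.3940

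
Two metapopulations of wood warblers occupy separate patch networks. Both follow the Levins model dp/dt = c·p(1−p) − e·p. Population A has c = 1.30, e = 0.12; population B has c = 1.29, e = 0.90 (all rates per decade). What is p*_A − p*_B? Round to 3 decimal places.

A: p*_A = 1 − 0.12/1.30 = 0.9077.
B: p*_B = 1 − 0.90/1.29 = 0.3023.
p*_A − p*_B = 0.9077 − 0.3023 = 0.6054.

0.605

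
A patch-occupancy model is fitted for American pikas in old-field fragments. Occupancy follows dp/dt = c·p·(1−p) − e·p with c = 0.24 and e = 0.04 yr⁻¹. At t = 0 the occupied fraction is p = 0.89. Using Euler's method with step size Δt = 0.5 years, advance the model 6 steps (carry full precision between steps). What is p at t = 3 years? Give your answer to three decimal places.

0.862

Update rule: p ← p + [c·p·(1−p) − e·p]·Δt with Δt = 0.5.
  1  |  dp/dt·Δt = -0.006052  |  p_1 = 0.883948
  2  |  dp/dt·Δt = -0.005369  |  p_2 = 0.878579
  3  |  dp/dt·Δt = -0.004770  |  p_3 = 0.873809
  4  |  dp/dt·Δt = -0.004244  |  p_4 = 0.869565
  5  |  dp/dt·Δt = -0.003781  |  p_5 = 0.865784
  6  |  dp/dt·Δt = -0.003371  |  p_6 = 0.862413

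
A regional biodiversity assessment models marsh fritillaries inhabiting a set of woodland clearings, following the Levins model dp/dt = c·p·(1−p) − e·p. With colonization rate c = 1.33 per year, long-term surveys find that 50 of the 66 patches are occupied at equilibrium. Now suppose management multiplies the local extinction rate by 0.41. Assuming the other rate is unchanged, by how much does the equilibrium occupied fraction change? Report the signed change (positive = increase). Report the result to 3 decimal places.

0.143

Observed p* = 50/66 = 0.75758.
Balance c(1−p*) = e gives e = 1.33×(1 − 0.75758) = 0.32242.
New p* = 1 − e/c = 1 − 0.13219/1.33000 = 0.90061.
Δp* = 0.90061 − 0.75758 = +0.14303.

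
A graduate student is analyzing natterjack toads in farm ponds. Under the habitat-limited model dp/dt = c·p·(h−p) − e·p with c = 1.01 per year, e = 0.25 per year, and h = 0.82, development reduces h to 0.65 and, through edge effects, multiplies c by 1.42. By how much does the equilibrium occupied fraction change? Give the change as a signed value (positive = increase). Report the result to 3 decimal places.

-0.097

Before: p* = h − e/c = 0.82 − 0.25/1.01 = 0.82 − 0.2475 = 0.5725.
After: c = 1.4342, e = 0.25, h = 0.65; p* = 0.65 − 0.25/1.4342 = 0.4757.
Δp* = 0.4757 − 0.5725 = -0.0968.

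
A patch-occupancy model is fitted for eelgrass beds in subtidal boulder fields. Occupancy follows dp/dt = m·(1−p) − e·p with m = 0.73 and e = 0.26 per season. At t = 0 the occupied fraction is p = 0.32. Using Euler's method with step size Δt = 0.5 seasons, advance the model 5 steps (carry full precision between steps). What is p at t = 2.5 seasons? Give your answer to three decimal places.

0.724

Update rule: p ← p + [m·(1−p) − e·p]·Δt with Δt = 0.5.
t = 0.5: p = 0.32000 + (+0.20660) = 0.52660
t = 1: p = 0.52660 + (+0.10433) = 0.63093
t = 1.5: p = 0.63093 + (+0.05269) = 0.68362
t = 2: p = 0.68362 + (+0.02661) = 0.71023
t = 2.5: p = 0.71023 + (+0.01344) = 0.72367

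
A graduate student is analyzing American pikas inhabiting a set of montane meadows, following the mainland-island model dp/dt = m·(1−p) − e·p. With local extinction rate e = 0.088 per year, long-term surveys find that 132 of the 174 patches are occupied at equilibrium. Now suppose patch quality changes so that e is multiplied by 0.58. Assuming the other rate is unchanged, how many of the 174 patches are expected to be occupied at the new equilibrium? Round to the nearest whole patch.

147

Observed p* = 132/174 = 0.75862.
Balance m(1−p*) = e·p* gives m = e·p*/(1−p*) = 0.088×0.75862/0.24138 = 0.27657.
New p* = m/(m+e) = 0.27657/(0.27657+0.05104) = 0.84420.
Expected occupied = 174 × 0.84420 = 146.89 ≈ 147.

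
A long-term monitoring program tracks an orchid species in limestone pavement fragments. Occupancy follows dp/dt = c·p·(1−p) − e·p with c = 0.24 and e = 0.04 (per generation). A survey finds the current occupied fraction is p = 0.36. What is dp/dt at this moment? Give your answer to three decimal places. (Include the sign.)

0.041

Colonization term: c·p·(1−p) = 0.24×0.36×0.6400 = 0.05530.
Extinction term: e·p = 0.01440.
dp/dt = 0.05530 − 0.01440 = 0.04090.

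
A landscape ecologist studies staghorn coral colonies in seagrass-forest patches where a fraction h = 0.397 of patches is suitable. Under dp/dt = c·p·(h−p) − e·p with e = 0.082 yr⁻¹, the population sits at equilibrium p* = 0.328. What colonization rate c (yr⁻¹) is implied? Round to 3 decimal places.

1.188

At equilibrium c(h−p*) = e, so c = e/(h−p*).
c = 0.082/(0.397 − 0.328) = 0.082/0.0690 = 1.1884.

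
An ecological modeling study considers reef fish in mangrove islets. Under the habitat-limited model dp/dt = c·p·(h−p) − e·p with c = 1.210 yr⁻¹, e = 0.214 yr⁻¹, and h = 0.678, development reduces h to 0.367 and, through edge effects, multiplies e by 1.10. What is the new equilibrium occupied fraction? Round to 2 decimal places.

0.17

Before: p* = h − e/c = 0.678 − 0.214/1.210 = 0.678 − 0.1769 = 0.5011.
After: c = 1.21, e = 0.2354, h = 0.367; p* = 0.367 − 0.2354/1.21 = 0.1725.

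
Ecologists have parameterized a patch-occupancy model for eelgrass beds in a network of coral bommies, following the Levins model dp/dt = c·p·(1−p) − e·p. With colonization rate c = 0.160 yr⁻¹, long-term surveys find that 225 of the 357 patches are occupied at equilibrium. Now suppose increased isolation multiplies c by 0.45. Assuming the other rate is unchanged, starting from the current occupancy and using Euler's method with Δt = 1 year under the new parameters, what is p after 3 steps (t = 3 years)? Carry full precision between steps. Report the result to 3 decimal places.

Observed p* = 225/357 = 0.63025.
Balance c(1−p*) = e gives e = 0.160×(1 − 0.63025) = 0.05916.
Starting from p₀ = 0.63025; update p ← p + (dp/dt)·Δt with the new parameters.
p: 0.63025 → 0.60975  (Δp = -0.02051)
p: 0.60975 → 0.59081  (Δp = -0.01894)
p: 0.59081 → 0.57326  (Δp = -0.01755)

0.573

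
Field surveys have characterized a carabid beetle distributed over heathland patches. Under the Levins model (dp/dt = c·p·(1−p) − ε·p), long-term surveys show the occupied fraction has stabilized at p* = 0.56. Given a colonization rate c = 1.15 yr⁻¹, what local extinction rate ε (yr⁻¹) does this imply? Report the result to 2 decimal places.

0.51

At equilibrium c(1−p*) = ε.
ε = 1.15 × (1 − 0.56) = 1.15 × 0.4400 = 0.5060.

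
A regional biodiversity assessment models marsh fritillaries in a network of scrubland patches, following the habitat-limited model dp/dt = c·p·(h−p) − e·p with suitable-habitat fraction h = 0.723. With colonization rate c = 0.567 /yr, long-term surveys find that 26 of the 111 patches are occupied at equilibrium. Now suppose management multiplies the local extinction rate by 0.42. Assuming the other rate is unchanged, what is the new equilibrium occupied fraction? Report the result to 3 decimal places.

0.518

Observed p* = 26/111 = 0.23423.
Balance c(h−p*) = e gives e = 0.567×(0.723 − 0.23423) = 0.27713.
New p* = 0.723 − e/c = 0.723 − 0.11639/0.56700 = 0.51773.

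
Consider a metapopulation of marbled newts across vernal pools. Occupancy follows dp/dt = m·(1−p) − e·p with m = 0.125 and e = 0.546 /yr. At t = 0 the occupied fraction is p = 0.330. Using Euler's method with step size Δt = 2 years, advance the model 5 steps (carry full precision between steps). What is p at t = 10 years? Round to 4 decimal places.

0.1856

Update rule: p ← p + [m·(1−p) − e·p]·Δt with Δt = 2.
t = 2: p = 0.33000 + (-0.19286) = 0.13714
t = 4: p = 0.13714 + (+0.06596) = 0.20310
t = 6: p = 0.20310 + (-0.02256) = 0.18054
t = 8: p = 0.18054 + (+0.00771) = 0.18826
t = 10: p = 0.18826 + (-0.00264) = 0.18562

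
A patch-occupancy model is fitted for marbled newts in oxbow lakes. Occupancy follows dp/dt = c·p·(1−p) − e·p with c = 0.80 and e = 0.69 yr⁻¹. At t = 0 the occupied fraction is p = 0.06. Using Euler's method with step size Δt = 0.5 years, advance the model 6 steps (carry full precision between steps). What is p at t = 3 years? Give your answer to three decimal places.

0.071

Update rule: p ← p + [c·p·(1−p) − e·p]·Δt with Δt = 0.5.
t = 0.5: p = 0.06000 + (+0.00186) = 0.06186
t = 1: p = 0.06186 + (+0.00187) = 0.06373
t = 1.5: p = 0.06373 + (+0.00188) = 0.06561
t = 2: p = 0.06561 + (+0.00189) = 0.06750
t = 2.5: p = 0.06750 + (+0.00189) = 0.06939
t = 3: p = 0.06939 + (+0.00189) = 0.07128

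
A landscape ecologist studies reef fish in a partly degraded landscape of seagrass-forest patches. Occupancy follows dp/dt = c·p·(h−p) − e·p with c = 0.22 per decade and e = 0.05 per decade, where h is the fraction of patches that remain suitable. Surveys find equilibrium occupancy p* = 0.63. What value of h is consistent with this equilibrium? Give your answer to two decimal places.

At equilibrium c(h−p*) = e, so h = p* + e/c.
h = 0.63 + 0.05/0.22 = 0.63 + 0.2273 = 0.8573.

0.86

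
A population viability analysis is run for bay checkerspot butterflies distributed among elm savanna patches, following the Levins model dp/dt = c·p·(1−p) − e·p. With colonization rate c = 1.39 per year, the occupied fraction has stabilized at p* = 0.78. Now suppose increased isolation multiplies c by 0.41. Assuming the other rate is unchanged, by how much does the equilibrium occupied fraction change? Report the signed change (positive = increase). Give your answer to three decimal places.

-0.317

Balance c(1−p*) = e gives e = 1.39×(1 − 0.78000) = 0.30580.
New p* = 1 − e/c = 1 − 0.30580/0.56990 = 0.46341.
Δp* = 0.46341 − 0.78000 = -0.31659.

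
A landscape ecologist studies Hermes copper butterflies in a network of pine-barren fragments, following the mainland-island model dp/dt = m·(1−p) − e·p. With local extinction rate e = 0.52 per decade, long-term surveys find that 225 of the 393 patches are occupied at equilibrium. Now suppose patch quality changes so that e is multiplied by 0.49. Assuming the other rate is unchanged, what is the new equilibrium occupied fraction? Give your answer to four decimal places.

Observed p* = 225/393 = 0.57252.
Balance m(1−p*) = e·p* gives m = e·p*/(1−p*) = 0.52×0.57252/0.42748 = 0.69643.
New p* = m/(m+e) = 0.69643/(0.69643+0.25480) = 0.73214.

0.7321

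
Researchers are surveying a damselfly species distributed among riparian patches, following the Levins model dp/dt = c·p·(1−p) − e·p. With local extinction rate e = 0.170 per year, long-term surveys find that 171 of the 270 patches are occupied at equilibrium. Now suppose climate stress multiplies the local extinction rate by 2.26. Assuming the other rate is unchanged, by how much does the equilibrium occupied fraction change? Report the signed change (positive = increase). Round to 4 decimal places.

Observed p* = 171/270 = 0.63333.
Balance c(1−p*) = e gives c = e/(1 − 0.63333) = 0.170/0.36667 = 0.46363.
New p* = 1 − e/c = 1 − 0.38420/0.46363 = 0.17132.
Δp* = 0.17132 − 0.63333 = -0.46201.

-0.4620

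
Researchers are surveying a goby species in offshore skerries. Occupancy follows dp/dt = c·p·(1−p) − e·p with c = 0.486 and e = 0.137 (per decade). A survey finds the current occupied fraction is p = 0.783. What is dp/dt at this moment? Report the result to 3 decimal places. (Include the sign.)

-0.025

Colonization term: c·p·(1−p) = 0.486×0.783×0.2170 = 0.08258.
Extinction term: e·p = 0.10727.
dp/dt = 0.08258 − 0.10727 = -0.02469.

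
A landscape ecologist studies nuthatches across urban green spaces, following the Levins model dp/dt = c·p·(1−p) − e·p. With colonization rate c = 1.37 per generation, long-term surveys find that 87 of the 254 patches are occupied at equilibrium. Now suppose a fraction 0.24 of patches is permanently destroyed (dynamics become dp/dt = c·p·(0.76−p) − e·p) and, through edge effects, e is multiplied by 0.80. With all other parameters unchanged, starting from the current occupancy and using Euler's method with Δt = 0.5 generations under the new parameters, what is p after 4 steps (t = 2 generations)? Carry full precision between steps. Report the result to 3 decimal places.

Observed p* = 87/254 = 0.34252.
Balance c(1−p*) = e gives e = 1.37×(1 − 0.34252) = 0.90075.
Starting from p₀ = 0.34252; update p ← p + (dp/dt)·Δt with the new parameters.
  1  |  dp/dt·Δt = -0.025458  |  p_1 = 0.317062
  2  |  dp/dt·Δt = -0.018037  |  p_2 = 0.299025
  3  |  dp/dt·Δt = -0.013316  |  p_3 = 0.285709
  4  |  dp/dt·Δt = -0.010117  |  p_4 = 0.275592

0.276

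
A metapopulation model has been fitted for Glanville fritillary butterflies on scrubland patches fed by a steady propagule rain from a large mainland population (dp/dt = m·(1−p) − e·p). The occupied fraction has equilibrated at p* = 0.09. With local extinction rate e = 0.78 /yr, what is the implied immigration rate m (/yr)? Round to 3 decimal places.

At equilibrium m(1−p*) = e·p*, so m = e·p*/(1−p*).
m = 0.78 × 0.09 / 0.9100 = 0.0702/0.9100 = 0.0771.

0.077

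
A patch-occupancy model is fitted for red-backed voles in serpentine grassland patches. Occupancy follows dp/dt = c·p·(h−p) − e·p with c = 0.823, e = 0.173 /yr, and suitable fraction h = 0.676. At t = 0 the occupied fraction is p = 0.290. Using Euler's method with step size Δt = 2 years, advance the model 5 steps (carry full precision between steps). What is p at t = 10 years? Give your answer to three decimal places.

Update rule: p ← p + [c·p·(h−p) − e·p]·Δt with Δt = 2.
step 1: Δp = +0.08391, p = 0.37391
step 2: Δp = +0.05655, p = 0.43046
step 3: Δp = +0.02503, p = 0.45550
step 4: Δp = +0.00772, p = 0.46322
step 5: Δp = +0.00196, p = 0.46518

0.465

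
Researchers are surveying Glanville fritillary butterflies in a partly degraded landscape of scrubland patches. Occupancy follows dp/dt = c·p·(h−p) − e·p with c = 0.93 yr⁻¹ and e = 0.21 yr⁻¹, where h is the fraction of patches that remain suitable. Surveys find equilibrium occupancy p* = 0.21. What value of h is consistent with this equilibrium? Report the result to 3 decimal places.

At equilibrium c(h−p*) = e, so h = p* + e/c.
h = 0.21 + 0.21/0.93 = 0.21 + 0.2258 = 0.4358.

0.436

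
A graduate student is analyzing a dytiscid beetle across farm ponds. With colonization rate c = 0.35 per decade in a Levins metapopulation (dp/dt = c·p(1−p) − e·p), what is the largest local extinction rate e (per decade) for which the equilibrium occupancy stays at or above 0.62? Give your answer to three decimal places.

1 − e/c ≥ 0.62 ⇒ e ≤ c(1 − 0.62) = 0.35 × 0.3800.
e_max = 0.1330.

0.133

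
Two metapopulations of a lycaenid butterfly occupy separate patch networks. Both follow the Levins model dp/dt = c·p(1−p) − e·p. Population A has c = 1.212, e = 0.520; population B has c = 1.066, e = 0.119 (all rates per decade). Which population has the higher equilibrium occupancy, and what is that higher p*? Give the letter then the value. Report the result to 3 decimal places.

B, 0.888

A: p*_A = 1 − 0.520/1.212 = 0.5710.
B: p*_B = 1 − 0.119/1.066 = 0.8884.
B is higher at 0.8884.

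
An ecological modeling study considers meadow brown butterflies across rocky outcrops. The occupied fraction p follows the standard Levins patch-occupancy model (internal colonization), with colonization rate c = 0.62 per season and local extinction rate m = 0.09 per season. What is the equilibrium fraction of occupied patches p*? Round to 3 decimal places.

0.855

Setting dp/dt = 0 and dividing through by p* gives c·(1−p*) = m.
So p* = 1 − m/c = 1 − 0.09/0.62 = 1 − 0.1452 = 0.8548.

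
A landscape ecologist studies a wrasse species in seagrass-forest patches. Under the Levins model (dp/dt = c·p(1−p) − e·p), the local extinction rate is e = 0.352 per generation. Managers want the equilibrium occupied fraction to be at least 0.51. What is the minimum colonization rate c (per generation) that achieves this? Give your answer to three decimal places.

p* = 1 − e/c ≥ 0.51 requires e/c ≤ 0.4900, i.e. c ≥ e/0.4900.
c_min = 0.352/0.4900 = 0.7184.

0.718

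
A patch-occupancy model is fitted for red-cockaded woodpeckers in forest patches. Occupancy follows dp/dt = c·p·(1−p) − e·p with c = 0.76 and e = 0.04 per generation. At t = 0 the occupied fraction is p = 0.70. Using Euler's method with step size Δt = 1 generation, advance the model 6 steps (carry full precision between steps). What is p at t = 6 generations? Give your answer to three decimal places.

Update rule: p ← p + [c·p·(1−p) − e·p]·Δt with Δt = 1.
p: 0.70000 → 0.83160  (Δp = +0.13160)
p: 0.83160 → 0.90477  (Δp = +0.07317)
p: 0.90477 → 0.93406  (Δp = +0.02929)
p: 0.93406 → 0.94351  (Δp = +0.00945)
p: 0.94351 → 0.94628  (Δp = +0.00277)
p: 0.94628 → 0.94706  (Δp = +0.00079)

0.947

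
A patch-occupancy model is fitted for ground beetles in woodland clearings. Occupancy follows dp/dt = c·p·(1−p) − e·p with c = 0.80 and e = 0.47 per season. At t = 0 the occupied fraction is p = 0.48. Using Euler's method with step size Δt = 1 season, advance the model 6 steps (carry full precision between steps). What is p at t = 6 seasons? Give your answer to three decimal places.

Update rule: p ← p + [c·p·(1−p) − e·p]·Δt with Δt = 1.
step 1: Δp = -0.02592, p = 0.45408
step 2: Δp = -0.01510, p = 0.43898
step 3: Δp = -0.00930, p = 0.42968
step 4: Δp = -0.00590, p = 0.42377
step 5: Δp = -0.00382, p = 0.41995
step 6: Δp = -0.00250, p = 0.41745

0.417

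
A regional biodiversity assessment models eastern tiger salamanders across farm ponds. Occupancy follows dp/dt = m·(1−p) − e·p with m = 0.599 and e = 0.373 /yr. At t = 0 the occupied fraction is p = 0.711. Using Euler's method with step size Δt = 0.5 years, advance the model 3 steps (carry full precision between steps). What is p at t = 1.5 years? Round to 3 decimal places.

Update rule: p ← p + [m·(1−p) − e·p]·Δt with Δt = 0.5.
step 1: Δp = -0.04605, p = 0.66495
step 2: Δp = -0.02367, p = 0.64129
step 3: Δp = -0.01217, p = 0.62912

0.629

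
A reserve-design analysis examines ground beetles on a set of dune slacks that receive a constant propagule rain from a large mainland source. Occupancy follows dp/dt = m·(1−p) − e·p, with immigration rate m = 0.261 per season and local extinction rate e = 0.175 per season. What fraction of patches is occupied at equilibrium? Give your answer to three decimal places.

Setting dp/dt = 0: m − m·p* = e·p*, so m = (m+e)·p*.
p* = m/(m+e) = 0.261/(0.261+0.175) = 0.261/0.4360 = 0.5986.

0.599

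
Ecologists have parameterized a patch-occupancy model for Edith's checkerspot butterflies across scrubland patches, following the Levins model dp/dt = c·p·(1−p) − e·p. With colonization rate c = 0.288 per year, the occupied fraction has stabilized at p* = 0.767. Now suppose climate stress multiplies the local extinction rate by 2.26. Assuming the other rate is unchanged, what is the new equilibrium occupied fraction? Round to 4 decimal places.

0.4734

Balance c(1−p*) = e gives e = 0.288×(1 − 0.76700) = 0.06710.
New p* = 1 − e/c = 1 − 0.15165/0.28800 = 0.47344.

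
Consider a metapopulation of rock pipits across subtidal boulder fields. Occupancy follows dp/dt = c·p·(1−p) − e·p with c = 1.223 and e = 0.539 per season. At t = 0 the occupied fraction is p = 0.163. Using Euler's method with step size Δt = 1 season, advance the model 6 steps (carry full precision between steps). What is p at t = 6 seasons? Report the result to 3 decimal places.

Update rule: p ← p + [c·p·(1−p) − e·p]·Δt with Δt = 1.
p: 0.16300 → 0.24200  (Δp = +0.07900)
p: 0.24200 → 0.33590  (Δp = +0.09390)
p: 0.33590 → 0.42767  (Δp = +0.09177)
p: 0.42767 → 0.49651  (Δp = +0.06884)
p: 0.49651 → 0.53462  (Δp = +0.03812)
p: 0.53462 → 0.55075  (Δp = +0.01612)

0.551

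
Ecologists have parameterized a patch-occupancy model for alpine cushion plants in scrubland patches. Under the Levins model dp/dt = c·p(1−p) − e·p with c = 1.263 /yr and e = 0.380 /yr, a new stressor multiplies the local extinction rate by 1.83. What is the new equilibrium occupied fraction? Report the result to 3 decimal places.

0.449

Before: p* = 1 − 0.380/1.263 = 0.6991.
After the change, c = 1.263, e = 0.6954, so p* = 1 − 0.6954/1.263 = 0.4494.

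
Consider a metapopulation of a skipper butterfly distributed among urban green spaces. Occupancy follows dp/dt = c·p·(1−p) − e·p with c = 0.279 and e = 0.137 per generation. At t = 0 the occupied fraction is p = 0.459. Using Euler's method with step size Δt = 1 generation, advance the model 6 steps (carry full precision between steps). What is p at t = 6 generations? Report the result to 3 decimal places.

0.488

Update rule: p ← p + [c·p·(1−p) − e·p]·Δt with Δt = 1.
t = 1: p = 0.45900 + (+0.00640) = 0.46540
t = 2: p = 0.46540 + (+0.00566) = 0.47105
t = 3: p = 0.47105 + (+0.00498) = 0.47604
t = 4: p = 0.47604 + (+0.00437) = 0.48041
t = 5: p = 0.48041 + (+0.00383) = 0.48424
t = 6: p = 0.48424 + (+0.00334) = 0.48758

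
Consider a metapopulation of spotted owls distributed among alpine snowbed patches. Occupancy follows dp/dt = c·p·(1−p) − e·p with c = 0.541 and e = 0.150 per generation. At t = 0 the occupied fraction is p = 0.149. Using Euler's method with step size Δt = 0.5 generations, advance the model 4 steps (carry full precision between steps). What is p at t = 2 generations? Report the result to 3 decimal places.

Update rule: p ← p + [c·p·(1−p) − e·p]·Δt with Δt = 0.5.
step 1: Δp = +0.02312, p = 0.17212
step 2: Δp = +0.02564, p = 0.19776
step 3: Δp = +0.02808, p = 0.22584
step 4: Δp = +0.03036, p = 0.25620

0.256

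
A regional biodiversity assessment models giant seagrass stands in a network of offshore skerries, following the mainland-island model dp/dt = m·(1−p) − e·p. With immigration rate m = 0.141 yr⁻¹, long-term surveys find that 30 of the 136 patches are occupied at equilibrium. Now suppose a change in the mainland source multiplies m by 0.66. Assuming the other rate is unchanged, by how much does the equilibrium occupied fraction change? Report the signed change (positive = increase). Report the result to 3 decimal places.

-0.063

Observed p* = 30/136 = 0.22059.
Balance m(1−p*) = e·p* gives e = m(1−p*)/p* = 0.141×0.77941/0.22059 = 0.49819.
New p* = m/(m+e) = 0.09306/(0.09306+0.49819) = 0.15740.
Δp* = 0.15740 − 0.22059 = -0.06319.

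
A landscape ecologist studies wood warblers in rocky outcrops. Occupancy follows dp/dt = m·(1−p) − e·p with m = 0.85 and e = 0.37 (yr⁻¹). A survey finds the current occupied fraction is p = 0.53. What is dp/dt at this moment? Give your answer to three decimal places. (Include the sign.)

0.203

Colonization term: m·(1−p) = 0.85×0.4700 = 0.39950.
Extinction term: e·p = 0.19610.
dp/dt = 0.39950 − 0.19610 = 0.20340.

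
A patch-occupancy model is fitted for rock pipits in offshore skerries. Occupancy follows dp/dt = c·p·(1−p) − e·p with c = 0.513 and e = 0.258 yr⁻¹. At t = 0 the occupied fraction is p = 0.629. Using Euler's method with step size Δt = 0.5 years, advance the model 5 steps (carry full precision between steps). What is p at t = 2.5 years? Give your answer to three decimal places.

Update rule: p ← p + [c·p·(1−p) − e·p]·Δt with Δt = 0.5.
  1  |  dp/dt·Δt = -0.021284  |  p_1 = 0.607716
  2  |  dp/dt·Δt = -0.017246  |  p_2 = 0.590469
  3  |  dp/dt·Δt = -0.014145  |  p_3 = 0.576324
  4  |  dp/dt·Δt = -0.011715  |  p_4 = 0.564609
  5  |  dp/dt·Δt = -0.009780  |  p_5 = 0.554829

0.555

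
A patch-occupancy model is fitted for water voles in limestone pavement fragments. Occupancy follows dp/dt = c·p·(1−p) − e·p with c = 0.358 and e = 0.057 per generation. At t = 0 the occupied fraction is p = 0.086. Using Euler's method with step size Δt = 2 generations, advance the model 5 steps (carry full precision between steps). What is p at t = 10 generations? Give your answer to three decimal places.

0.532

Update rule: p ← p + [c·p·(1−p) − e·p]·Δt with Δt = 2.
t = 2: p = 0.08600 + (+0.04648) = 0.13248
t = 4: p = 0.13248 + (+0.06719) = 0.19966
t = 6: p = 0.19966 + (+0.09165) = 0.29131
t = 8: p = 0.29131 + (+0.11461) = 0.40592
t = 10: p = 0.40592 + (+0.12639) = 0.53231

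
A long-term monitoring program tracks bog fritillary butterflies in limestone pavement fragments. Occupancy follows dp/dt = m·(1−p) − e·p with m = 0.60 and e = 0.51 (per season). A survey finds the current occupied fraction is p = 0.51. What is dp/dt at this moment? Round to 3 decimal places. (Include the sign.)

0.034

Colonization term: m·(1−p) = 0.60×0.4900 = 0.29400.
Extinction term: e·p = 0.26010.
dp/dt = 0.29400 − 0.26010 = 0.03390.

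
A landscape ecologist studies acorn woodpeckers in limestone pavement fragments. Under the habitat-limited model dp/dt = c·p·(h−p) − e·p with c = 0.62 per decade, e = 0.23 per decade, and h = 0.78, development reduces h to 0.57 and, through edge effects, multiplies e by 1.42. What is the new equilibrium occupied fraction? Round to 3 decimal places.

0.043

Before: p* = h − e/c = 0.78 − 0.23/0.62 = 0.78 − 0.3710 = 0.4090.
After: c = 0.62, e = 0.3266, h = 0.57; p* = 0.57 − 0.3266/0.62 = 0.0432.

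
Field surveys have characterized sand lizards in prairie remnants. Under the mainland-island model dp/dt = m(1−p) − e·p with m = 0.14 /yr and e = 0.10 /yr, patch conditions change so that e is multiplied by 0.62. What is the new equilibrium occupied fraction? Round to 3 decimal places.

Before: p* = 0.14/(0.14+0.10) = 0.5833.
After: m = 0.14, e = 0.062; p* = 0.14/0.2020 = 0.6931.

0.693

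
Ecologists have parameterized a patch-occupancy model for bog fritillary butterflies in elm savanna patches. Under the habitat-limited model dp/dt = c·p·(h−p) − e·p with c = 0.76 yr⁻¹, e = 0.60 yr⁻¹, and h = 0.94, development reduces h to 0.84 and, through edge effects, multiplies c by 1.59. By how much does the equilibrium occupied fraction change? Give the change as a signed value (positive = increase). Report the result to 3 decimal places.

Before: p* = h − e/c = 0.94 − 0.60/0.76 = 0.94 − 0.7895 = 0.1505.
After: c = 1.2084, e = 0.6, h = 0.84; p* = 0.84 − 0.6/1.2084 = 0.3435.
Δp* = 0.3435 − 0.1505 = +0.1929.

0.193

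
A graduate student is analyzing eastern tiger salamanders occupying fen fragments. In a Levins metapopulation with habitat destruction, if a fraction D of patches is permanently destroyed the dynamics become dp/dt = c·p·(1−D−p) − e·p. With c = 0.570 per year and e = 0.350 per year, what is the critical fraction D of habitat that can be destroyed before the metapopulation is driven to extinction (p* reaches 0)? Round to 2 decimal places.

0.39

The nontrivial equilibrium is p* = (1−D) − e/c; extinction occurs when this hits zero.
So D_crit = 1 − e/c = 1 − 0.350/0.570 = 1 − 0.6140 = 0.3860.
Note this equals the original equilibrium occupancy — the Levins extinction-debt result.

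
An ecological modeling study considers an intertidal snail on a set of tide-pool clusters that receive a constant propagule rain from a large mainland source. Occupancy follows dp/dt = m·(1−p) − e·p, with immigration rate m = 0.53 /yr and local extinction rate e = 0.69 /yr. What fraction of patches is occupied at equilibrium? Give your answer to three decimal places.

Setting dp/dt = 0: m − m·p* = e·p*, so m = (m+e)·p*.
p* = m/(m+e) = 0.53/(0.53+0.69) = 0.53/1.2200 = 0.4344.

0.434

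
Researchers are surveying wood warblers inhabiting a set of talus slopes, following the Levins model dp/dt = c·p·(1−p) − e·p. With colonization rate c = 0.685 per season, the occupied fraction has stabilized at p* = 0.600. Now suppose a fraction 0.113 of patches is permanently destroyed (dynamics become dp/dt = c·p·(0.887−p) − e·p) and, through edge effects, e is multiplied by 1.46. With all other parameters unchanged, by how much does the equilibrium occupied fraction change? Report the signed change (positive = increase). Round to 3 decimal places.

Balance c(1−p*) = e gives e = 0.685×(1 − 0.60000) = 0.27400.
New p* = 0.887 − e/c = 0.887 − 0.40004/0.68500 = 0.30300.
Δp* = 0.30300 − 0.60000 = -0.29700.

-0.297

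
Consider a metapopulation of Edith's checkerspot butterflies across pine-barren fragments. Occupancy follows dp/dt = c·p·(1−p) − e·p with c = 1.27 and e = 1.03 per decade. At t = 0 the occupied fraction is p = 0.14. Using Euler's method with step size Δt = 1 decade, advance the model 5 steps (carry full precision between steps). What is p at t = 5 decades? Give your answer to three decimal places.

0.173

Update rule: p ← p + [c·p·(1−p) − e·p]·Δt with Δt = 1.
  1  |  dp/dt·Δt = +0.008708  |  p_1 = 0.148708
  2  |  dp/dt·Δt = +0.007605  |  p_2 = 0.156313
  3  |  dp/dt·Δt = +0.006484  |  p_3 = 0.162797
  4  |  dp/dt·Δt = +0.005413  |  p_4 = 0.168210
  5  |  dp/dt·Δt = +0.004436  |  p_5 = 0.172646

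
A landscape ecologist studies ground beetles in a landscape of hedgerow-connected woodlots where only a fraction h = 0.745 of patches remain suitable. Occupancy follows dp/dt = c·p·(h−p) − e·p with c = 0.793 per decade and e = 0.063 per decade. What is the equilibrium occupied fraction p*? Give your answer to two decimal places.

0.67

Setting dp/dt = 0 and dividing by p* gives c·(h−p*) = e.
So p* = h − e/c = 0.745 − 0.063/0.793 = 0.745 − 0.0794 = 0.6656.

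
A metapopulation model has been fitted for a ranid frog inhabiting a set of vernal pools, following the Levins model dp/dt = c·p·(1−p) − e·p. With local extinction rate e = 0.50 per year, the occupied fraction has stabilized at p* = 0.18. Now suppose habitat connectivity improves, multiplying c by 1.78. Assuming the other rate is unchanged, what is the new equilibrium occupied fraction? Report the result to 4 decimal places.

0.5393

Balance c(1−p*) = e gives c = e/(1 − 0.18000) = 0.50/0.82000 = 0.60976.
New p* = 1 − e/c = 1 − 0.50000/1.08537 = 0.53933.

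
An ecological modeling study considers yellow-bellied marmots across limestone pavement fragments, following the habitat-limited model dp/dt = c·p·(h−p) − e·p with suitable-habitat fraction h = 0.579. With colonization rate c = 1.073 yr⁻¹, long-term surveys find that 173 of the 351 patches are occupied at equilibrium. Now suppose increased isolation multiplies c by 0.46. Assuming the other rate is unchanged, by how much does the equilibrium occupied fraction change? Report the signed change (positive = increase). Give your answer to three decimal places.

-0.101

Observed p* = 173/351 = 0.49288.
Balance c(h−p*) = e gives e = 1.073×(0.579 − 0.49288) = 0.09241.
New p* = 0.579 − e/c = 0.579 − 0.09241/0.49358 = 0.39178.
Δp* = 0.39178 − 0.49288 = -0.10110.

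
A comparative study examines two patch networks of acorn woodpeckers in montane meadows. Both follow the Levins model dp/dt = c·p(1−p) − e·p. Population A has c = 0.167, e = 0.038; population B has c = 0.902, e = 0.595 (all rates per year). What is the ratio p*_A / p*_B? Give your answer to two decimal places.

2.27

A: p*_A = 1 − 0.038/0.167 = 0.7725.
B: p*_B = 1 − 0.595/0.902 = 0.3404.
p*_A / p*_B = 0.7725/0.3404 = 2.2696.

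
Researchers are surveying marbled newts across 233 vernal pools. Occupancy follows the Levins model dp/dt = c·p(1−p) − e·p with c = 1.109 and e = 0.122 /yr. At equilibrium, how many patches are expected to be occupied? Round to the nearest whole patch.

207

p* = 1 − e/c = 1 − 0.122/1.109 = 0.8900.
Expected occupied patches = N × p* = 233 × 0.8900 = 207.37 ≈ 207.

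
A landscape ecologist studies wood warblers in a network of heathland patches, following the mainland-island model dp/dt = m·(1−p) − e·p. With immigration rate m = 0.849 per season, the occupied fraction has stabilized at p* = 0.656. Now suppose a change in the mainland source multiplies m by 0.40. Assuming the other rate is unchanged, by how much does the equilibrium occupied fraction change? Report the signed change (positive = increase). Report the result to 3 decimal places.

-0.223

Balance m(1−p*) = e·p* gives e = m(1−p*)/p* = 0.849×0.34400/0.65600 = 0.44521.
New p* = m/(m+e) = 0.33960/(0.33960+0.44521) = 0.43272.
Δp* = 0.43272 − 0.65600 = -0.22328.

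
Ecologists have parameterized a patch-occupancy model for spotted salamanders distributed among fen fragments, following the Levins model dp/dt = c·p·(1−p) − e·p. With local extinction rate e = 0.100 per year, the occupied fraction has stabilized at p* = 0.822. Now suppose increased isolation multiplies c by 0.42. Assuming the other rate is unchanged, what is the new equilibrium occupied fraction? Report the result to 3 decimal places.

Balance c(1−p*) = e gives c = e/(1 − 0.82200) = 0.100/0.17800 = 0.56180.
New p* = 1 − e/c = 1 − 0.10000/0.23596 = 0.57620.

0.576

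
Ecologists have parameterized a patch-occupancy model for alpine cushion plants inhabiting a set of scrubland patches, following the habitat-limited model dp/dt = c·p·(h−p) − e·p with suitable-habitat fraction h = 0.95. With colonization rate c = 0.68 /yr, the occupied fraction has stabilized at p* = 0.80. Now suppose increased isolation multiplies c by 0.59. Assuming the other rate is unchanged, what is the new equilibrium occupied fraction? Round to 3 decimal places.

0.696

Balance c(h−p*) = e gives e = 0.68×(0.95 − 0.80000) = 0.10200.
New p* = 0.95 − e/c = 0.95 − 0.10200/0.40120 = 0.69576.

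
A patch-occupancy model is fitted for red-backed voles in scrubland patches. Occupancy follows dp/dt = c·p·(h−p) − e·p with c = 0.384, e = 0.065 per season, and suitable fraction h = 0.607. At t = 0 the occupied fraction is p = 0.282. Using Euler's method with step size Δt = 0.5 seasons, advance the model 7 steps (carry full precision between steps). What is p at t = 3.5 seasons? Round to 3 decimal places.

0.336

Update rule: p ← p + [c·p·(h−p) − e·p]·Δt with Δt = 0.5.
  1  |  dp/dt·Δt = +0.008432  |  p_1 = 0.290432
  2  |  dp/dt·Δt = +0.008214  |  p_2 = 0.298646
  3  |  dp/dt·Δt = +0.007975  |  p_3 = 0.306621
  4  |  dp/dt·Δt = +0.007719  |  p_4 = 0.314339
  5  |  dp/dt·Δt = +0.007447  |  p_5 = 0.321786
  6  |  dp/dt·Δt = +0.007163  |  p_6 = 0.328949
  7  |  dp/dt·Δt = +0.006870  |  p_7 = 0.335820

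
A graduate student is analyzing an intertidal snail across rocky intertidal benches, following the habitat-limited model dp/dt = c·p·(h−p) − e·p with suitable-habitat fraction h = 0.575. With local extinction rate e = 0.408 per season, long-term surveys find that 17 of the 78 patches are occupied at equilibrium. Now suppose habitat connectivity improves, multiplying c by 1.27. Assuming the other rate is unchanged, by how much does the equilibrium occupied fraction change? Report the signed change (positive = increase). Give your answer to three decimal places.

Observed p* = 17/78 = 0.21795.
Balance c(h−p*) = e gives c = e/(0.575 − 0.21795) = 0.408/0.35705 = 1.14270.
New p* = 0.575 − e/c = 0.575 − 0.40800/1.45123 = 0.29386.
Δp* = 0.29386 − 0.21795 = +0.07591.

0.076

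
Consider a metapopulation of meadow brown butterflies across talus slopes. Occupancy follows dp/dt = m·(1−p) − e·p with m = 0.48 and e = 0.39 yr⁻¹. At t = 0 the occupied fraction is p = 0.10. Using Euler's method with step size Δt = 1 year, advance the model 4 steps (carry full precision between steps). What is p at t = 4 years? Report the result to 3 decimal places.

Update rule: p ← p + [m·(1−p) − e·p]·Δt with Δt = 1.
step 1: Δp = +0.39300, p = 0.49300
step 2: Δp = +0.05109, p = 0.54409
step 3: Δp = +0.00664, p = 0.55073
step 4: Δp = +0.00086, p = 0.55160

0.552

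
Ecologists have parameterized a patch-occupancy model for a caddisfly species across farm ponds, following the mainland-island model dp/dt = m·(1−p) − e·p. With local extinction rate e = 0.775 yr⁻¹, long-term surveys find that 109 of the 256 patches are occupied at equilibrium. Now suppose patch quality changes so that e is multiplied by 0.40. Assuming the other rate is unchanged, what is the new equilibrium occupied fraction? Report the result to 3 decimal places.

Observed p* = 109/256 = 0.42578.
Balance m(1−p*) = e·p* gives m = e·p*/(1−p*) = 0.775×0.42578/0.57422 = 0.57466.
New p* = m/(m+e) = 0.57466/(0.57466+0.31000) = 0.64958.

0.650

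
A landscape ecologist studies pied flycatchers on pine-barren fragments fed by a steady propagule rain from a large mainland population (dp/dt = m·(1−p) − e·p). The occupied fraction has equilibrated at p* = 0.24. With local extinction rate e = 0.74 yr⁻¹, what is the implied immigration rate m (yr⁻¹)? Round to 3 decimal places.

0.234

At equilibrium m(1−p*) = e·p*, so m = e·p*/(1−p*).
m = 0.74 × 0.24 / 0.7600 = 0.1776/0.7600 = 0.2337.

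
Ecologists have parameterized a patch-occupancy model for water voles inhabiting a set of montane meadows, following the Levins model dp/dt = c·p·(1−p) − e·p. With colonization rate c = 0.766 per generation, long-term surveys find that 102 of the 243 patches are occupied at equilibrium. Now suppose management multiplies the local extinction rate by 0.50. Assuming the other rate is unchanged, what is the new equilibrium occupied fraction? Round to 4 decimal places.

Observed p* = 102/243 = 0.41975.
Balance c(1−p*) = e gives e = 0.766×(1 − 0.41975) = 0.44447.
New p* = 1 − e/c = 1 − 0.22223/0.76600 = 0.70988.

0.7099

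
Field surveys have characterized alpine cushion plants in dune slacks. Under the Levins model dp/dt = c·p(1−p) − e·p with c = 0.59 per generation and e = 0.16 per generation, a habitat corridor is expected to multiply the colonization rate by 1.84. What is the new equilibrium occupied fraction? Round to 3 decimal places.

Before: p* = 1 − 0.16/0.59 = 0.7288.
After the change, c = 1.0856, e = 0.16, so p* = 1 − 0.16/1.0856 = 0.8526.

0.853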